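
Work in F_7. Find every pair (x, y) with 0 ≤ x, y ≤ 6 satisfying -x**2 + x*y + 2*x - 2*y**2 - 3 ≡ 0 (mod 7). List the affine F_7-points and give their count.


Affine F_7-points: {(0, 3), (0, 4), (2, 2), (2, 6), (5, 3), (6, 4), (6, 6)}; count = 7.

For each of the 49 pairs (x, y) ∈ F_7², evaluate f(x, y) mod 7. Record the zeros.
  x = 0: [0↦4, 1↦2, 2↦3, 3↦0, 4↦0, 5↦3, 6↦2]  zeros at y ∈ {3, 4}
  x = 1: [0↦5, 1↦4, 2↦6, 3↦4, 4↦5, 5↦2, 6↦2]  zeros at y ∈ ∅
  x = 2: [0↦4, 1↦4, 2↦0, 3↦6, 4↦1, 5↦6, 6↦0]  zeros at y ∈ {2, 6}
  x = 3: [0↦1, 1↦2, 2↦6, 3↦6, 4↦2, 5↦1, 6↦3]  zeros at y ∈ ∅
  x = 4: [0↦3, 1↦5, 2↦3, 3↦4, 4↦1, 5↦1, 6↦4]  zeros at y ∈ ∅
  x = 5: [0↦3, 1↦6, 2↦5, 3↦0, 4↦5, 5↦6, 6↦3]  zeros at y ∈ {3}
  x = 6: [0↦1, 1↦5, 2↦5, 3↦1, 4↦0, 5↦2, 6↦0]  zeros at y ∈ {4, 6}
Collecting zeros: affine points = {(0, 3), (0, 4), (2, 2), (2, 6), (5, 3), (6, 4), (6, 6)}.
Total count |C(F_7)_aff| = 7.


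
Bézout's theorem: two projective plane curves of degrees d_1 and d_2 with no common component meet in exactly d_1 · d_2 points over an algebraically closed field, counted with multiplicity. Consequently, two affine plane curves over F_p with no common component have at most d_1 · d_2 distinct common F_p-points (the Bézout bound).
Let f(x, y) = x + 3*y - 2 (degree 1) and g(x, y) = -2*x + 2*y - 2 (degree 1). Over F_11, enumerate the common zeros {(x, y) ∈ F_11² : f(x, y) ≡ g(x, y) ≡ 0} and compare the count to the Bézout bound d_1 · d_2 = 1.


Common zeros: {(8, 9)}; count = 1; Bézout bound = 1.

deg(f) = 1, deg(g) = 1, so Bézout bound = 1.
Scan x ∈ F_11. For each x, list the y ∈ F_11 with f(x, y) ≡ 0 and those with g(x, y) ≡ 0 (mod 11); the common zeros in that column are the intersection.
  x = 0: f ≡ 0 at y ∈ {8}; g ≡ 0 at y ∈ {1}; common: ∅.
  x = 1: f ≡ 0 at y ∈ {4}; g ≡ 0 at y ∈ {2}; common: ∅.
  x = 2: f ≡ 0 at y ∈ {0}; g ≡ 0 at y ∈ {3}; common: ∅.
  x = 3: f ≡ 0 at y ∈ {7}; g ≡ 0 at y ∈ {4}; common: ∅.
  x = 4: f ≡ 0 at y ∈ {3}; g ≡ 0 at y ∈ {5}; common: ∅.
  x = 5: f ≡ 0 at y ∈ {10}; g ≡ 0 at y ∈ {6}; common: ∅.
  x = 6: f ≡ 0 at y ∈ {6}; g ≡ 0 at y ∈ {7}; common: ∅.
  x = 7: f ≡ 0 at y ∈ {2}; g ≡ 0 at y ∈ {8}; common: ∅.
  x = 8: f ≡ 0 at y ∈ {9}; g ≡ 0 at y ∈ {9}; common: {9}.
  x = 9: f ≡ 0 at y ∈ {5}; g ≡ 0 at y ∈ {10}; common: ∅.
  x = 10: f ≡ 0 at y ∈ {1}; g ≡ 0 at y ∈ {0}; common: ∅.
Collecting: common zeros = {(8, 9)}, so the count is 1.
Comparison with the Bézout bound: 1 ≤ 1 = deg(f)·deg(g), as expected for curves with no common component (the bound is attained).


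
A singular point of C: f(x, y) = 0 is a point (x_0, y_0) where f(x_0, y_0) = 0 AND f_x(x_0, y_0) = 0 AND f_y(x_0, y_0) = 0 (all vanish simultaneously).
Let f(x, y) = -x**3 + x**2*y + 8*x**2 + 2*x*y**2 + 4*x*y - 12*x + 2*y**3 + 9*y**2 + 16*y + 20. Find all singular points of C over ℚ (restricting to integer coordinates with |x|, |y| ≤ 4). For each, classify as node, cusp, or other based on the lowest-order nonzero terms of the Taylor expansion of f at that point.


Singular points: {(2, -2)}; classification: cusp.

Compute partial derivatives:
  f_x = -3*x**2 + 2*x*y + 16*x + 2*y**2 + 4*y - 12.
  f_y = x**2 + 4*x*y + 4*x + 6*y**2 + 18*y + 16.
Scan x_0 ∈ {−4, ..., 4}. For each x_0, f_y(x_0, y) is a polynomial in y; find its integer roots y ∈ {−4, ..., 4}, then test f_x and f at those candidates.
  x = -4: f_y(-4, y) = 6*y**2 + 2*y + 16; no integer root y with |y| ≤ 4.
  x = -3: f_y(-3, y) = 6*y**2 + 6*y + 13; no integer root y with |y| ≤ 4.
  x = -2: f_y(-2, y) = 6*y**2 + 10*y + 12; no integer root y with |y| ≤ 4.
  x = -1: f_y(-1, y) = 6*y**2 + 14*y + 13; no integer root y with |y| ≤ 4.
  x = 0: f_y(0, y) = 6*y**2 + 18*y + 16; no integer root y with |y| ≤ 4.
  x = 1: f_y(1, y) = 6*y**2 + 22*y + 21; no integer root y with |y| ≤ 4.
  x = 2: f_y(2, y) = 6*y**2 + 26*y + 28; vanishes at y ∈ {-2}. (2, -2): f_x = 0, f = 0 — SINGULAR.
  x = 3: f_y(3, y) = 6*y**2 + 30*y + 37; no integer root y with |y| ≤ 4.
  x = 4: f_y(4, y) = 6*y**2 + 34*y + 48; vanishes at y ∈ {-3}. (4, -3): f_x = -14 ≠ 0.
Only singular point on the grid: (2, -2).
Classify: substitute x = 2 + u, y = -2 + v and expand: f = -u**3 + u**2*v + 2*u*v**2 + 2*v**3 + v**2.
No constant or linear terms (consistent with a singular point). Quadratic part: v**2. Cubic part: -u**3 + u**2*v + 2*u*v**2 + 2*v**3.
The quadratic part v**2 is a perfect square, so there is a single (double) tangent line v = 0, i.e. y = -2. Restricting the cubic part to that line (v = 0) leaves -u**3 ≠ 0, so f is not divisible by v and the branch is v² ≈ u**3 to lowest order — this is a cusp.
Classification: cusp.


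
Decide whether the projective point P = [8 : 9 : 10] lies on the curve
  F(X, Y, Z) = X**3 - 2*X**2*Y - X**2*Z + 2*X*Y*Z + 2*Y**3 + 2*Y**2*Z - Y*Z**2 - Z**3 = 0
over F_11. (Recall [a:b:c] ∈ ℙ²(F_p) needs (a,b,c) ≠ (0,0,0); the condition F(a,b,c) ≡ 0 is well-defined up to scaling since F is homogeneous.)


F(8,9,10) ≡ 7 (mod 11); P is NOT on the curve.

Evaluate F(8, 9, 10) term-by-term (mod 11).
  X**3 ↦ 1·512·1·1 = 512
  -2*X**2*Y ↦ -2·64·9·1 = -1152
  -X**2*Z ↦ -1·64·1·10 = -640
  2*X*Y*Z ↦ 2·8·9·10 = 1440
  2*Y**3 ↦ 2·1·729·1 = 1458
  2*Y**2*Z ↦ 2·1·81·10 = 1620
  -Y*Z**2 ↦ -1·1·9·100 = -900
  -Z**3 ↦ -1·1·1·1000 = -1000
Sum: F(8, 9, 10) = (512) + (-1152) + (-640) + (1440) + (1458) + (1620) + (-900) + (-1000) = 1338.
Reducing mod 11: 1338 ≡ 7 (mod 11).
Since F(a, b, c) ≡ 7 ≠ 0 (mod 11), P does NOT lie on the curve.


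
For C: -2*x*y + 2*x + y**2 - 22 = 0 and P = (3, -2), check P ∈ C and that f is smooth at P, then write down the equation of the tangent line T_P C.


Tangent line at P: 6*x - 10*y - 38 = 0.

Step 1: f(3, -2) = 0, so P lies on C.
Step 2: partial derivatives
  f_x(x, y) = 2 - 2*y, f_y(x, y) = -2*x + 2*y.
  f_x(P) = 6, f_y(P) = -10 (gradient nonzero, so P is smooth).
Step 3: tangent line at P: 6·(x − 3) + -10·(y − -2) = 0.
Expanding: 6*x - 10*y - 38 = 0.


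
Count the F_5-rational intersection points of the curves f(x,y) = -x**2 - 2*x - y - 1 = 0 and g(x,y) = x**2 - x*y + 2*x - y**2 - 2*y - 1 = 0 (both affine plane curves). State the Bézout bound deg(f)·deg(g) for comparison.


Common zeros: {(0, 4)}; count = 1; Bézout bound = 4.

deg(f) = 2, deg(g) = 2, so Bézout bound = 4.
Scan x ∈ F_5. For each x, list the y ∈ F_5 with f(x, y) ≡ 0 and those with g(x, y) ≡ 0 (mod 5); the common zeros in that column are the intersection.
  x = 0: f ≡ 0 at y ∈ {4}; g ≡ 0 at y ∈ {4}; common: {4}.
  x = 1: f ≡ 0 at y ∈ {1}; g ≡ 0 at y ∈ ∅; common: ∅.
  x = 2: f ≡ 0 at y ∈ {1}; g ≡ 0 at y ∈ {2, 4}; common: ∅.
  x = 3: f ≡ 0 at y ∈ {4}; g ≡ 0 at y ∈ {2, 3}; common: ∅.
  x = 4: f ≡ 0 at y ∈ {0}; g ≡ 0 at y ∈ ∅; common: ∅.
Collecting: common zeros = {(0, 4)}, so the count is 1.
Comparison with the Bézout bound: 1 ≤ 4 = deg(f)·deg(g), as expected for curves with no common component (the affine F_5-count falls short of the bound because intersections may lie at infinity, over extension fields, or carry multiplicity).


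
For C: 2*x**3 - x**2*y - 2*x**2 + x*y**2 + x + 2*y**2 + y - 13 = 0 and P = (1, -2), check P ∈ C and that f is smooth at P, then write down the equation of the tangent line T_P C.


Tangent line at P: 11*x - 12*y - 35 = 0.

Step 1: f(1, -2) = 0, so P lies on C.
Step 2: partial derivatives
  f_x(x, y) = 6*x**2 - 2*x*y - 4*x + y**2 + 1, f_y(x, y) = -x**2 + 2*x*y + 4*y + 1.
  f_x(P) = 11, f_y(P) = -12 (gradient nonzero, so P is smooth).
Step 3: tangent line at P: 11·(x − 1) + -12·(y − -2) = 0.
Expanding: 11*x - 12*y - 35 = 0.


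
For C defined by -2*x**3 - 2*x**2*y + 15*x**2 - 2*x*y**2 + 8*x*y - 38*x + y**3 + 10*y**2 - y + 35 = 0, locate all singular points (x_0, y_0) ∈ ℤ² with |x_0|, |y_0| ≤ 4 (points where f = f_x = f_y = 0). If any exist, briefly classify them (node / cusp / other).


Singular points: {(3, -1)}; classification: node.

Compute partial derivatives:
  f_x = -6*x**2 - 4*x*y + 30*x - 2*y**2 + 8*y - 38.
  f_y = -2*x**2 - 4*x*y + 8*x + 3*y**2 + 20*y - 1.
Scan x_0 ∈ {−4, ..., 4}. For each x_0, f_y(x_0, y) is a polynomial in y; find its integer roots y ∈ {−4, ..., 4}, then test f_x and f at those candidates.
  x = -4: f_y(-4, y) = 3*y**2 + 36*y - 65; no integer root y with |y| ≤ 4.
  x = -3: f_y(-3, y) = 3*y**2 + 32*y - 43; no integer root y with |y| ≤ 4.
  x = -2: f_y(-2, y) = 3*y**2 + 28*y - 25; no integer root y with |y| ≤ 4.
  x = -1: f_y(-1, y) = 3*y**2 + 24*y - 11; no integer root y with |y| ≤ 4.
  x = 0: f_y(0, y) = 3*y**2 + 20*y - 1; no integer root y with |y| ≤ 4.
  x = 1: f_y(1, y) = 3*y**2 + 16*y + 5; no integer root y with |y| ≤ 4.
  x = 2: f_y(2, y) = 3*y**2 + 12*y + 7; no integer root y with |y| ≤ 4.
  x = 3: f_y(3, y) = 3*y**2 + 8*y + 5; vanishes at y ∈ {-1}. (3, -1): f_x = 0, f = 0 — SINGULAR.
  x = 4: f_y(4, y) = 3*y**2 + 4*y - 1; no integer root y with |y| ≤ 4.
Only singular point on the grid: (3, -1).
Classify: substitute x = 3 + u, y = -1 + v and expand: f = -2*u**3 - 2*u**2*v - u**2 - 2*u*v**2 + v**3 + v**2.
No constant or linear terms (consistent with a singular point). Quadratic part: -u**2 + v**2. Cubic part: -2*u**3 - 2*u**2*v - 2*u*v**2 + v**3.
The quadratic part v**2 - u**2 = (v − u)(v + u) splits into two distinct linear factors, so there are two distinct tangent lines y − -1 = ±(x − 3) — this is a node (ordinary double point).
Classification: node.


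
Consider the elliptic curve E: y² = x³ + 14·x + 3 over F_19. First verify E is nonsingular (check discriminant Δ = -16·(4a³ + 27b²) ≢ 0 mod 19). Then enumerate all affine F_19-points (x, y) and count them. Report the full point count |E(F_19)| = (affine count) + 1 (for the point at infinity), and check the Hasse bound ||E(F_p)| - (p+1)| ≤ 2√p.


Affine points = {(2, 1), (2, 18), (4, 3), (4, 16), (7, 8), (7, 11), (8, 0), (11, 5), (11, 14), (13, 8), (13, 11), (14, 6), (14, 13), (15, 4), (15, 15), (17, 9), (17, 10), (18, 8), (18, 11)}; affine count = 19; |E(F_19)| = 20.

Discriminant check: Δ ∝ 4a³ + 27b² = 4·14³ + 27·3² = 4·2744 + 27·9 ≡ 9 (mod 19). Nonzero ⇒ E is nonsingular.
For each x ∈ F_19, compute rhs = x³ + 14·x + 3 mod 19, then count y ∈ F_19 with y² ≡ rhs.
  x = 0: rhs = 3, matching y values: none (0 points).
  x = 1: rhs = 18, matching y values: none (0 points).
  x = 2: rhs = 1, matching y values: 1, 18 (2 points).
  x = 3: rhs = 15, matching y values: none (0 points).
  x = 4: rhs = 9, matching y values: 3, 16 (2 points).
  x = 5: rhs = 8, matching y values: none (0 points).
  x = 6: rhs = 18, matching y values: none (0 points).
  x = 7: rhs = 7, matching y values: 8, 11 (2 points).
  x = 8: rhs = 0, matching y values: 0 (1 points).
  x = 9: rhs = 3, matching y values: none (0 points).
  x = 10: rhs = 3, matching y values: none (0 points).
  x = 11: rhs = 6, matching y values: 5, 14 (2 points).
  x = 12: rhs = 18, matching y values: none (0 points).
  x = 13: rhs = 7, matching y values: 8, 11 (2 points).
  x = 14: rhs = 17, matching y values: 6, 13 (2 points).
  x = 15: rhs = 16, matching y values: 4, 15 (2 points).
  x = 16: rhs = 10, matching y values: none (0 points).
  x = 17: rhs = 5, matching y values: 9, 10 (2 points).
  x = 18: rhs = 7, matching y values: 8, 11 (2 points).
Total affine count: 19.
Full point count |E(F_19)| = 19 + 1 = 20.
Hasse bound: |20 − (19+1)| = |0| = 0 ≤ 2√19 ≈ 8.7178 ✓.


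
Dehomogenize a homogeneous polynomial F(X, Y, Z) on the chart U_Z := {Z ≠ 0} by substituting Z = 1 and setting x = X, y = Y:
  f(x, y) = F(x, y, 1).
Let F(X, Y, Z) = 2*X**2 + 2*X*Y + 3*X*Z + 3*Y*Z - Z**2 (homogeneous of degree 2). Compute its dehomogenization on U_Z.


f(x, y) = 2*x**2 + 2*x*y + 3*x + 3*y - 1

On U_Z we set Z = 1. Each monomial c·X^i·Y^j·Z^k in F becomes c·x^i·y^j·1^k = c·x^i·y^j.
Substituting Z = 1: F(X, Y, 1) = 2*x**2 + 2*x*y + 3*x + 3*y - 1.
Note: deg(f) ≤ deg(F) = 2; strict inequality happens when F is divisible by Z (lost terms).


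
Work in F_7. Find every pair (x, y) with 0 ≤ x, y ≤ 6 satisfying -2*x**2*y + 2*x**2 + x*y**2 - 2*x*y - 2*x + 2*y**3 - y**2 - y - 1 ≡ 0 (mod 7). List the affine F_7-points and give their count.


Affine F_7-points: {(1, 5), (2, 1), (4, 4), (5, 5), (6, 6)}; count = 5.

For each of the 49 pairs (x, y) ∈ F_7², evaluate f(x, y) mod 7. Record the zeros.
  x = 0: [0↦6, 1↦6, 2↦2, 3↦6, 4↦2, 5↦2, 6↦4]  zeros at y ∈ ∅
  x = 1: [0↦6, 1↦3, 2↦5, 3↦3, 4↦2, 5↦0, 6↦2]  zeros at y ∈ {5}
  x = 2: [0↦3, 1↦0, 2↦4, 3↦6, 4↦4, 5↦3, 6↦1]  zeros at y ∈ {1}
  x = 3: [0↦4, 1↦4, 2↦6, 3↦1, 4↦1, 5↦4, 6↦1]  zeros at y ∈ ∅
  x = 4: [0↦2, 1↦1, 2↦4, 3↦2, 4↦0, 5↦3, 6↦2]  zeros at y ∈ {4}
  x = 5: [0↦4, 1↦5, 2↦5, 3↦2, 4↦1, 5↦0, 6↦4]  zeros at y ∈ {5}
  x = 6: [0↦3, 1↦2, 2↦2, 3↦1, 4↦4, 5↦2, 6↦0]  zeros at y ∈ {6}
Collecting zeros: affine points = {(1, 5), (2, 1), (4, 4), (5, 5), (6, 6)}.
Total count |C(F_7)_aff| = 5.


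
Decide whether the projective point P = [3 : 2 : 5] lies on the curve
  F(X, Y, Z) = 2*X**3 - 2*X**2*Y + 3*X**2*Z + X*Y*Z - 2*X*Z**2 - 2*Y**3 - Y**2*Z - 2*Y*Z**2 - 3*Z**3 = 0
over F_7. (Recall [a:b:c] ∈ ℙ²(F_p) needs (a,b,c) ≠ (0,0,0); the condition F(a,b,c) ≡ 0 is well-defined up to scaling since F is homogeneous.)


F(3,2,5) ≡ 5 (mod 7); P is NOT on the curve.

Evaluate F(3, 2, 5) term-by-term (mod 7).
  2*X**3 ↦ 2·27·1·1 = 54
  -2*X**2*Y ↦ -2·9·2·1 = -36
  3*X**2*Z ↦ 3·9·1·5 = 135
  X*Y*Z ↦ 1·3·2·5 = 30
  -2*X*Z**2 ↦ -2·3·1·25 = -150
  -2*Y**3 ↦ -2·1·8·1 = -16
  -Y**2*Z ↦ -1·1·4·5 = -20
  -2*Y*Z**2 ↦ -2·1·2·25 = -100
  -3*Z**3 ↦ -3·1·1·125 = -375
Sum: F(3, 2, 5) = (54) + (-36) + (135) + (30) + (-150) + (-16) + (-20) + (-100) + (-375) = -478.
Reducing mod 7: -478 ≡ 5 (mod 7).
Since F(a, b, c) ≡ 5 ≠ 0 (mod 7), P does NOT lie on the curve.


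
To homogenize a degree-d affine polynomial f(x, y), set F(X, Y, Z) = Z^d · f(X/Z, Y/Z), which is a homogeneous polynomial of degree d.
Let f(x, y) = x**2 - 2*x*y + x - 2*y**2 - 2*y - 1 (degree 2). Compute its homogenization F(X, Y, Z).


F(X, Y, Z) = X**2 - 2*X*Y + X*Z - 2*Y**2 - 2*Y*Z - Z**2

deg(f) = 2.
Substitute x = X/Z, y = Y/Z into f, then multiply by Z^2.
  monomial 1·x^2·y^0 ↦ 1·X^2·Y^0·Z^0.
  monomial -2·x^1·y^1 ↦ -2·X^1·Y^1·Z^0.
  monomial 1·x^1·y^0 ↦ 1·X^1·Y^0·Z^1.
  monomial -2·x^0·y^2 ↦ -2·X^0·Y^2·Z^0.
  monomial -2·x^0·y^1 ↦ -2·X^0·Y^1·Z^1.
  monomial -1·x^0·y^0 ↦ -1·X^0·Y^0·Z^2.
Collecting: F(X, Y, Z) = X**2 - 2*X*Y + X*Z - 2*Y**2 - 2*Y*Z - Z**2.


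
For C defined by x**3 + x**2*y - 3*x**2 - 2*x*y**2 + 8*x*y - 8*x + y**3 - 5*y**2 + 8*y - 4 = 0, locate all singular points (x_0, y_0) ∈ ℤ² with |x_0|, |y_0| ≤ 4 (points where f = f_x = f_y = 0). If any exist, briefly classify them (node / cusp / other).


Singular points: {(0, 2)}; classification: node.

Compute partial derivatives:
  f_x = 3*x**2 + 2*x*y - 6*x - 2*y**2 + 8*y - 8.
  f_y = x**2 - 4*x*y + 8*x + 3*y**2 - 10*y + 8.
Scan x_0 ∈ {−4, ..., 4}. For each x_0, f_y(x_0, y) is a polynomial in y; find its integer roots y ∈ {−4, ..., 4}, then test f_x and f at those candidates.
  x = -4: f_y(-4, y) = 3*y**2 + 6*y - 8; no integer root y with |y| ≤ 4.
  x = -3: f_y(-3, y) = 3*y**2 + 2*y - 7; no integer root y with |y| ≤ 4.
  x = -2: f_y(-2, y) = 3*y**2 - 2*y - 4; no integer root y with |y| ≤ 4.
  x = -1: f_y(-1, y) = 3*y**2 - 6*y + 1; no integer root y with |y| ≤ 4.
  x = 0: f_y(0, y) = 3*y**2 - 10*y + 8; vanishes at y ∈ {2}. (0, 2): f_x = 0, f = 0 — SINGULAR.
  x = 1: f_y(1, y) = 3*y**2 - 14*y + 17; no integer root y with |y| ≤ 4.
  x = 2: f_y(2, y) = 3*y**2 - 18*y + 28; no integer root y with |y| ≤ 4.
  x = 3: f_y(3, y) = 3*y**2 - 22*y + 41; no integer root y with |y| ≤ 4.
  x = 4: f_y(4, y) = 3*y**2 - 26*y + 56; vanishes at y ∈ {4}. (4, 4): f_x = 48 ≠ 0.
Only singular point on the grid: (0, 2).
Classify: substitute x = 0 + u, y = 2 + v and expand: f = u**3 + u**2*v - u**2 - 2*u*v**2 + v**3 + v**2.
No constant or linear terms (consistent with a singular point). Quadratic part: -u**2 + v**2. Cubic part: u**3 + u**2*v - 2*u*v**2 + v**3.
The quadratic part v**2 - u**2 = (v − u)(v + u) splits into two distinct linear factors, so there are two distinct tangent lines y − 2 = ±(x − 0) — this is a node (ordinary double point).
Classification: node.


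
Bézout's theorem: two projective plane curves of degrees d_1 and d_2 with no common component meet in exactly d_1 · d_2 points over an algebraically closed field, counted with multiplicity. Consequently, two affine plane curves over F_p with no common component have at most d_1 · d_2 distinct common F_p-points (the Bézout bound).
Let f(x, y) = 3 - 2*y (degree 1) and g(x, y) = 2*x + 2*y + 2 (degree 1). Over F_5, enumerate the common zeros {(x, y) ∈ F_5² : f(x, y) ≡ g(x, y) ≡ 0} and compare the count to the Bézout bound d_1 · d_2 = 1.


Common zeros: {(0, 4)}; count = 1; Bézout bound = 1.

deg(f) = 1, deg(g) = 1, so Bézout bound = 1.
Scan x ∈ F_5. For each x, list the y ∈ F_5 with f(x, y) ≡ 0 and those with g(x, y) ≡ 0 (mod 5); the common zeros in that column are the intersection.
  x = 0: f ≡ 0 at y ∈ {4}; g ≡ 0 at y ∈ {4}; common: {4}.
  x = 1: f ≡ 0 at y ∈ {4}; g ≡ 0 at y ∈ {3}; common: ∅.
  x = 2: f ≡ 0 at y ∈ {4}; g ≡ 0 at y ∈ {2}; common: ∅.
  x = 3: f ≡ 0 at y ∈ {4}; g ≡ 0 at y ∈ {1}; common: ∅.
  x = 4: f ≡ 0 at y ∈ {4}; g ≡ 0 at y ∈ {0}; common: ∅.
Collecting: common zeros = {(0, 4)}, so the count is 1.
Comparison with the Bézout bound: 1 ≤ 1 = deg(f)·deg(g), as expected for curves with no common component (the bound is attained).


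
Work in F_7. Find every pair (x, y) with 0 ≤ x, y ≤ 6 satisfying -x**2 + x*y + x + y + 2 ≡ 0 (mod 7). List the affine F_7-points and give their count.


Affine F_7-points: {(0, 5), (1, 6), (2, 0), (3, 1), (4, 2), (5, 3), (6, 0), (6, 1), (6, 2), (6, 3), (6, 4), (6, 5), (6, 6)}; count = 13.

For each of the 49 pairs (x, y) ∈ F_7², evaluate f(x, y) mod 7. Record the zeros.
  x = 0: [0↦2, 1↦3, 2↦4, 3↦5, 4↦6, 5↦0, 6↦1]  zeros at y ∈ {5}
  x = 1: [0↦2, 1↦4, 2↦6, 3↦1, 4↦3, 5↦5, 6↦0]  zeros at y ∈ {6}
  x = 2: [0↦0, 1↦3, 2↦6, 3↦2, 4↦5, 5↦1, 6↦4]  zeros at y ∈ {0}
  x = 3: [0↦3, 1↦0, 2↦4, 3↦1, 4↦5, 5↦2, 6↦6]  zeros at y ∈ {1}
  x = 4: [0↦4, 1↦2, 2↦0, 3↦5, 4↦3, 5↦1, 6↦6]  zeros at y ∈ {2}
  x = 5: [0↦3, 1↦2, 2↦1, 3↦0, 4↦6, 5↦5, 6↦4]  zeros at y ∈ {3}
  x = 6: [0↦0, 1↦0, 2↦0, 3↦0, 4↦0, 5↦0, 6↦0]  zeros at y ∈ {0, 1, 2, 3, 4, 5, 6}
Collecting zeros: affine points = {(0, 5), (1, 6), (2, 0), (3, 1), (4, 2), (5, 3), (6, 0), (6, 1), (6, 2), (6, 3), (6, 4), (6, 5), (6, 6)}.
Total count |C(F_7)_aff| = 13.


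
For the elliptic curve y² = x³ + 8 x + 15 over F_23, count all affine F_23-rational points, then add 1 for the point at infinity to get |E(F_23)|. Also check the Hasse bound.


Affine points = {(1, 1), (1, 22), (2, 4), (2, 19), (6, 7), (6, 16), (7, 0), (8, 4), (8, 19), (11, 10), (11, 13), (13, 4), (13, 19), (17, 2), (17, 21), (22, 11), (22, 12)}; affine count = 17; |E(F_23)| = 18.

Discriminant check: Δ ∝ 4a³ + 27b² = 4·8³ + 27·15² = 4·512 + 27·225 ≡ 4 (mod 23). Nonzero ⇒ E is nonsingular.
For each x ∈ F_23, compute rhs = x³ + 8·x + 15 mod 23, then count y ∈ F_23 with y² ≡ rhs.
  x = 0: rhs = 15, matching y values: none (0 points).
  x = 1: rhs = 1, matching y values: 1, 22 (2 points).
  x = 2: rhs = 16, matching y values: 4, 19 (2 points).
  x = 3: rhs = 20, matching y values: none (0 points).
  x = 4: rhs = 19, matching y values: none (0 points).
  x = 5: rhs = 19, matching y values: none (0 points).
  x = 6: rhs = 3, matching y values: 7, 16 (2 points).
  x = 7: rhs = 0, matching y values: 0 (1 points).
  x = 8: rhs = 16, matching y values: 4, 19 (2 points).
  x = 9: rhs = 11, matching y values: none (0 points).
  x = 10: rhs = 14, matching y values: none (0 points).
  x = 11: rhs = 8, matching y values: 10, 13 (2 points).
  x = 12: rhs = 22, matching y values: none (0 points).
  x = 13: rhs = 16, matching y values: 4, 19 (2 points).
  x = 14: rhs = 19, matching y values: none (0 points).
  x = 15: rhs = 14, matching y values: none (0 points).
  x = 16: rhs = 7, matching y values: none (0 points).
  x = 17: rhs = 4, matching y values: 2, 21 (2 points).
  x = 18: rhs = 11, matching y values: none (0 points).
  x = 19: rhs = 11, matching y values: none (0 points).
  x = 20: rhs = 10, matching y values: none (0 points).
  x = 21: rhs = 14, matching y values: none (0 points).
  x = 22: rhs = 6, matching y values: 11, 12 (2 points).
Total affine count: 17.
Full point count |E(F_23)| = 17 + 1 = 18.
Hasse bound: |18 − (23+1)| = |-6| = 6 ≤ 2√23 ≈ 9.5917 ✓.


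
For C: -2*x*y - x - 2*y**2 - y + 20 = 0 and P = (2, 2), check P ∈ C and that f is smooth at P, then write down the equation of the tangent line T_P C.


Tangent line at P: -5*x - 13*y + 36 = 0.

Step 1: f(2, 2) = 0, so P lies on C.
Step 2: partial derivatives
  f_x(x, y) = -2*y - 1, f_y(x, y) = -2*x - 4*y - 1.
  f_x(P) = -5, f_y(P) = -13 (gradient nonzero, so P is smooth).
Step 3: tangent line at P: -5·(x − 2) + -13·(y − 2) = 0.
Expanding: -5*x - 13*y + 36 = 0.


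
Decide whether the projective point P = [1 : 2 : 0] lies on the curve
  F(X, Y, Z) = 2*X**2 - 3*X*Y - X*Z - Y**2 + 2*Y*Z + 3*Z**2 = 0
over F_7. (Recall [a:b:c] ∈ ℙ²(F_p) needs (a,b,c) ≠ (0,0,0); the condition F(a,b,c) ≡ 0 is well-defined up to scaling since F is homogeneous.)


F(1,2,0) ≡ 6 (mod 7); P is NOT on the curve.

Evaluate F(1, 2, 0) term-by-term (mod 7).
  2*X**2 ↦ 2·1·1·1 = 2
  -3*X*Y ↦ -3·1·2·1 = -6
  -X*Z ↦ -1·1·1·0 = 0
  -Y**2 ↦ -1·1·4·1 = -4
  2*Y*Z ↦ 2·1·2·0 = 0
  3*Z**2 ↦ 3·1·1·0 = 0
Sum: F(1, 2, 0) = (2) + (-6) + (0) + (-4) + (0) + (0) = -8.
Reducing mod 7: -8 ≡ 6 (mod 7).
Since F(a, b, c) ≡ 6 ≠ 0 (mod 7), P does NOT lie on the curve.


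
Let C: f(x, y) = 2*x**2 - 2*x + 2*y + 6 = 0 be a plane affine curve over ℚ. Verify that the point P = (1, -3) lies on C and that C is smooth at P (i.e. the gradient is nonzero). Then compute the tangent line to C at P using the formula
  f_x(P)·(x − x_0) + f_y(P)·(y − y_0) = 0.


Tangent line at P: 2*x + 2*y + 4 = 0.

Step 1: f(1, -3) = 0, so P lies on C.
Step 2: partial derivatives
  f_x(x, y) = 4*x - 2, f_y(x, y) = 2.
  f_x(P) = 2, f_y(P) = 2 (gradient nonzero, so P is smooth).
Step 3: tangent line at P: 2·(x − 1) + 2·(y − -3) = 0.
Expanding: 2*x + 2*y + 4 = 0.


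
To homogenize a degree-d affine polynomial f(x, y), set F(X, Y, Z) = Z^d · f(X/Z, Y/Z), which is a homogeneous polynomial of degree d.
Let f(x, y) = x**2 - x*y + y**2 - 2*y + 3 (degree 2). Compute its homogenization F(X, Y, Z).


F(X, Y, Z) = X**2 - X*Y + Y**2 - 2*Y*Z + 3*Z**2

deg(f) = 2.
Substitute x = X/Z, y = Y/Z into f, then multiply by Z^2.
  monomial 1·x^2·y^0 ↦ 1·X^2·Y^0·Z^0.
  monomial -1·x^1·y^1 ↦ -1·X^1·Y^1·Z^0.
  monomial 1·x^0·y^2 ↦ 1·X^0·Y^2·Z^0.
  monomial -2·x^0·y^1 ↦ -2·X^0·Y^1·Z^1.
  monomial 3·x^0·y^0 ↦ 3·X^0·Y^0·Z^2.
Collecting: F(X, Y, Z) = X**2 - X*Y + Y**2 - 2*Y*Z + 3*Z**2.


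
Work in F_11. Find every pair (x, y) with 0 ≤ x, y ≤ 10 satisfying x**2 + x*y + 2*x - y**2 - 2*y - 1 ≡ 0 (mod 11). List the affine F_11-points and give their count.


Affine F_11-points: {(0, 10), (1, 1), (1, 9), (7, 1), (7, 4), (8, 3), (9, 3), (9, 4), (10, 9), (10, 10)}; count = 10.

For each of the 121 pairs (x, y) ∈ F_11², evaluate f(x, y) mod 11. Record the zeros.
  x = 0: [0↦10, 1↦7, 2↦2, 3↦6, 4↦8, 5↦8, 6↦6, 7↦2, 8↦7, 9↦10, 10↦0]  zeros at y ∈ {10}
  x = 1: [0↦2, 1↦0, 2↦7, 3↦1, 4↦4, 5↦5, 6↦4, 7↦1, 8↦7, 9↦0, 10↦2]  zeros at y ∈ {1, 9}
  x = 2: [0↦7, 1↦6, 2↦3, 3↦9, 4↦2, 5↦4, 6↦4, 7↦2, 8↦9, 9↦3, 10↦6]  zeros at y ∈ ∅
  x = 3: [0↦3, 1↦3, 2↦1, 3↦8, 4↦2, 5↦5, 6↦6, 7↦5, 8↦2, 9↦8, 10↦1]  zeros at y ∈ ∅
  x = 4: [0↦1, 1↦2, 2↦1, 3↦9, 4↦4, 5↦8, 6↦10, 7↦10, 8↦8, 9↦4, 10↦9]  zeros at y ∈ ∅
  x = 5: [0↦1, 1↦3, 2↦3, 3↦1, 4↦8, 5↦2, 6↦5, 7↦6, 8↦5, 9↦2, 10↦8]  zeros at y ∈ ∅
  x = 6: [0↦3, 1↦6, 2↦7, 3↦6, 4↦3, 5↦9, 6↦2, 7↦4, 8↦4, 9↦2, 10↦9]  zeros at y ∈ ∅
  x = 7: [0↦7, 1↦0, 2↦2, 3↦2, 4↦0, 5↦7, 6↦1, 7↦4, 8↦5, 9↦4, 10↦1]  zeros at y ∈ {1, 4}
  x = 8: [0↦2, 1↦7, 2↦10, 3↦0, 4↦10, 5↦7, 6↦2, 7↦6, 8↦8, 9↦8, 10↦6]  zeros at y ∈ {3}
  x = 9: [0↦10, 1↦5, 2↦9, 3↦0, 4↦0, 5↦9, 6↦5, 7↦10, 8↦2, 9↦3, 10↦2]  zeros at y ∈ {3, 4}
  x = 10: [0↦9, 1↦5, 2↦10, 3↦2, 4↦3, 5↦2, 6↦10, 7↦5, 8↦9, 9↦0, 10↦0]  zeros at y ∈ {9, 10}
Collecting zeros: affine points = {(0, 10), (1, 1), (1, 9), (7, 1), (7, 4), (8, 3), (9, 3), (9, 4), (10, 9), (10, 10)}.
Total count |C(F_11)_aff| = 10.


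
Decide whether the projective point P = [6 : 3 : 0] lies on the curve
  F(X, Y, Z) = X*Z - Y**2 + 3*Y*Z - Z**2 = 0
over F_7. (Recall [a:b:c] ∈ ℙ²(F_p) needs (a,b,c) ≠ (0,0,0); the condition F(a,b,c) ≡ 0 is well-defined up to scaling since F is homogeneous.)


F(6,3,0) ≡ 5 (mod 7); P is NOT on the curve.

Evaluate F(6, 3, 0) term-by-term (mod 7).
  X*Z ↦ 1·6·1·0 = 0
  -Y**2 ↦ -1·1·9·1 = -9
  3*Y*Z ↦ 3·1·3·0 = 0
  -Z**2 ↦ -1·1·1·0 = 0
Sum: F(6, 3, 0) = (0) + (-9) + (0) + (0) = -9.
Reducing mod 7: -9 ≡ 5 (mod 7).
Since F(a, b, c) ≡ 5 ≠ 0 (mod 7), P does NOT lie on the curve.


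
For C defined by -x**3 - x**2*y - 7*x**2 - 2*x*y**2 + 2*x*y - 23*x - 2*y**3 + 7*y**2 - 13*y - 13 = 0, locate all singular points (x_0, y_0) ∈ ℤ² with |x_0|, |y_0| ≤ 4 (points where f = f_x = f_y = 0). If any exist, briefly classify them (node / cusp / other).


Singular points: {(-3, 2)}; classification: cusp.

Compute partial derivatives:
  f_x = -3*x**2 - 2*x*y - 14*x - 2*y**2 + 2*y - 23.
  f_y = -x**2 - 4*x*y + 2*x - 6*y**2 + 14*y - 13.
Scan x_0 ∈ {−4, ..., 4}. For each x_0, f_y(x_0, y) is a polynomial in y; find its integer roots y ∈ {−4, ..., 4}, then test f_x and f at those candidates.
  x = -4: f_y(-4, y) = -6*y**2 + 30*y - 37; no integer root y with |y| ≤ 4.
  x = -3: f_y(-3, y) = -6*y**2 + 26*y - 28; vanishes at y ∈ {2}. (-3, 2): f_x = 0, f = 0 — SINGULAR.
  x = -2: f_y(-2, y) = -6*y**2 + 22*y - 21; no integer root y with |y| ≤ 4.
  x = -1: f_y(-1, y) = -6*y**2 + 18*y - 16; no integer root y with |y| ≤ 4.
  x = 0: f_y(0, y) = -6*y**2 + 14*y - 13; no integer root y with |y| ≤ 4.
  x = 1: f_y(1, y) = -6*y**2 + 10*y - 12; no integer root y with |y| ≤ 4.
  x = 2: f_y(2, y) = -6*y**2 + 6*y - 13; no integer root y with |y| ≤ 4.
  x = 3: f_y(3, y) = -6*y**2 + 2*y - 16; no integer root y with |y| ≤ 4.
  x = 4: f_y(4, y) = -6*y**2 - 2*y - 21; no integer root y with |y| ≤ 4.
Only singular point on the grid: (-3, 2).
Classify: substitute x = -3 + u, y = 2 + v and expand: f = -u**3 - u**2*v - 2*u*v**2 - 2*v**3 + v**2.
No constant or linear terms (consistent with a singular point). Quadratic part: v**2. Cubic part: -u**3 - u**2*v - 2*u*v**2 - 2*v**3.
The quadratic part v**2 is a perfect square, so there is a single (double) tangent line v = 0, i.e. y = 2. Restricting the cubic part to that line (v = 0) leaves -u**3 ≠ 0, so f is not divisible by v and the branch is v² ≈ u**3 to lowest order — this is a cusp.
Classification: cusp.


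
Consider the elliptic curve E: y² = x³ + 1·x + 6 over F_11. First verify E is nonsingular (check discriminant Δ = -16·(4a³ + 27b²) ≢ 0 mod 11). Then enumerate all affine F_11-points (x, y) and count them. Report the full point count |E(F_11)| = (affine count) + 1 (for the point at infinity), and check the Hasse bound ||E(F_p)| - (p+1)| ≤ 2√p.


Affine points = {(2, 4), (2, 7), (3, 5), (3, 6), (5, 2), (5, 9), (7, 2), (7, 9), (8, 3), (8, 8), (10, 2), (10, 9)}; affine count = 12; |E(F_11)| = 13.

Discriminant check: Δ ∝ 4a³ + 27b² = 4·1³ + 27·6² = 4·1 + 27·36 ≡ 8 (mod 11). Nonzero ⇒ E is nonsingular.
For each x ∈ F_11, compute rhs = x³ + 1·x + 6 mod 11, then count y ∈ F_11 with y² ≡ rhs.
  x = 0: rhs = 6, matching y values: none (0 points).
  x = 1: rhs = 8, matching y values: none (0 points).
  x = 2: rhs = 5, matching y values: 4, 7 (2 points).
  x = 3: rhs = 3, matching y values: 5, 6 (2 points).
  x = 4: rhs = 8, matching y values: none (0 points).
  x = 5: rhs = 4, matching y values: 2, 9 (2 points).
  x = 6: rhs = 8, matching y values: none (0 points).
  x = 7: rhs = 4, matching y values: 2, 9 (2 points).
  x = 8: rhs = 9, matching y values: 3, 8 (2 points).
  x = 9: rhs = 7, matching y values: none (0 points).
  x = 10: rhs = 4, matching y values: 2, 9 (2 points).
Total affine count: 12.
Full point count |E(F_11)| = 12 + 1 = 13.
Hasse bound: |13 − (11+1)| = |1| = 1 ≤ 2√11 ≈ 6.6332 ✓.


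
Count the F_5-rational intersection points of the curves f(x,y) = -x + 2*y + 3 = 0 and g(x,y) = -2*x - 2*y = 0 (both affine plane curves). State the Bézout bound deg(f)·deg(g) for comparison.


Common zeros: {(1, 4)}; count = 1; Bézout bound = 1.

deg(f) = 1, deg(g) = 1, so Bézout bound = 1.
Scan x ∈ F_5. For each x, list the y ∈ F_5 with f(x, y) ≡ 0 and those with g(x, y) ≡ 0 (mod 5); the common zeros in that column are the intersection.
  x = 0: f ≡ 0 at y ∈ {1}; g ≡ 0 at y ∈ {0}; common: ∅.
  x = 1: f ≡ 0 at y ∈ {4}; g ≡ 0 at y ∈ {4}; common: {4}.
  x = 2: f ≡ 0 at y ∈ {2}; g ≡ 0 at y ∈ {3}; common: ∅.
  x = 3: f ≡ 0 at y ∈ {0}; g ≡ 0 at y ∈ {2}; common: ∅.
  x = 4: f ≡ 0 at y ∈ {3}; g ≡ 0 at y ∈ {1}; common: ∅.
Collecting: common zeros = {(1, 4)}, so the count is 1.
Comparison with the Bézout bound: 1 ≤ 1 = deg(f)·deg(g), as expected for curves with no common component (the bound is attained).


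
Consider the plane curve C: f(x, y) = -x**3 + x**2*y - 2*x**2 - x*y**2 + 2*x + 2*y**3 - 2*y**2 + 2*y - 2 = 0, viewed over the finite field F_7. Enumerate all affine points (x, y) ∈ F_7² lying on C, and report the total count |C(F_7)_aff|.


Affine F_7-points: {(0, 1), (1, 2), (2, 0), (4, 4), (5, 6), (6, 3), (6, 4)}; count = 7.

For each of the 49 pairs (x, y) ∈ F_7², evaluate f(x, y) mod 7. Record the zeros.
  x = 0: [0↦5, 1↦0, 2↦3, 3↦5, 4↦4, 5↦5, 6↦6]  zeros at y ∈ {1}
  x = 1: [0↦4, 1↦6, 2↦0, 3↦5, 4↦5, 5↦5, 6↦3]  zeros at y ∈ {2}
  x = 2: [0↦0, 1↦4, 2↦5, 3↦1, 4↦4, 5↦5, 6↦2]  zeros at y ∈ {0}
  x = 3: [0↦1, 1↦2, 2↦5, 3↦1, 4↦2, 5↦6, 6↦4]  zeros at y ∈ ∅
  x = 4: [0↦1, 1↦1, 2↦1, 3↦6, 4↦0, 5↦2, 6↦3]  zeros at y ∈ {4}
  x = 5: [0↦1, 1↦2, 2↦1, 3↦3, 4↦6, 5↦1, 6↦0]  zeros at y ∈ {6}
  x = 6: [0↦2, 1↦6, 2↦6, 3↦0, 4↦0, 5↦4, 6↦3]  zeros at y ∈ {3, 4}
Collecting zeros: affine points = {(0, 1), (1, 2), (2, 0), (4, 4), (5, 6), (6, 3), (6, 4)}.
Total count |C(F_7)_aff| = 7.


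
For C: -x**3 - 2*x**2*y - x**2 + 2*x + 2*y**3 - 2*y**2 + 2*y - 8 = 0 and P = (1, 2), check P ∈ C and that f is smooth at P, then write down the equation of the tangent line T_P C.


Tangent line at P: -11*x + 16*y - 21 = 0.

Step 1: f(1, 2) = 0, so P lies on C.
Step 2: partial derivatives
  f_x(x, y) = -3*x**2 - 4*x*y - 2*x + 2, f_y(x, y) = -2*x**2 + 6*y**2 - 4*y + 2.
  f_x(P) = -11, f_y(P) = 16 (gradient nonzero, so P is smooth).
Step 3: tangent line at P: -11·(x − 1) + 16·(y − 2) = 0.
Expanding: -11*x + 16*y - 21 = 0.


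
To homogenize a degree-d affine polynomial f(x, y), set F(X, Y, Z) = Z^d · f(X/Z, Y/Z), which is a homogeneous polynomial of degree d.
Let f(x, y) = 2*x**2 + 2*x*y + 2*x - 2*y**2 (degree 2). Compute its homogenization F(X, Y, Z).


F(X, Y, Z) = 2*X**2 + 2*X*Y + 2*X*Z - 2*Y**2

deg(f) = 2.
Substitute x = X/Z, y = Y/Z into f, then multiply by Z^2.
  monomial 2·x^2·y^0 ↦ 2·X^2·Y^0·Z^0.
  monomial 2·x^1·y^1 ↦ 2·X^1·Y^1·Z^0.
  monomial 2·x^1·y^0 ↦ 2·X^1·Y^0·Z^1.
  monomial -2·x^0·y^2 ↦ -2·X^0·Y^2·Z^0.
Collecting: F(X, Y, Z) = 2*X**2 + 2*X*Y + 2*X*Z - 2*Y**2.


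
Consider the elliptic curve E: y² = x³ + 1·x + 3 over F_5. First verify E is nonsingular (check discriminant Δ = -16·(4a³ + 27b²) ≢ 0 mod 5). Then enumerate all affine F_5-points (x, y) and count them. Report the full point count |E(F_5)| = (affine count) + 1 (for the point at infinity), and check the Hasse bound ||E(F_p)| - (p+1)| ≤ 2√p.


Affine points = {(1, 0), (4, 1), (4, 4)}; affine count = 3; |E(F_5)| = 4.

Discriminant check: Δ ∝ 4a³ + 27b² = 4·1³ + 27·3² = 4·1 + 27·9 ≡ 2 (mod 5). Nonzero ⇒ E is nonsingular.
For each x ∈ F_5, compute rhs = x³ + 1·x + 3 mod 5, then count y ∈ F_5 with y² ≡ rhs.
  x = 0: rhs = 3, matching y values: none (0 points).
  x = 1: rhs = 0, matching y values: 0 (1 points).
  x = 2: rhs = 3, matching y values: none (0 points).
  x = 3: rhs = 3, matching y values: none (0 points).
  x = 4: rhs = 1, matching y values: 1, 4 (2 points).
Total affine count: 3.
Full point count |E(F_5)| = 3 + 1 = 4.
Hasse bound: |4 − (5+1)| = |-2| = 2 ≤ 2√5 ≈ 4.4721 ✓.


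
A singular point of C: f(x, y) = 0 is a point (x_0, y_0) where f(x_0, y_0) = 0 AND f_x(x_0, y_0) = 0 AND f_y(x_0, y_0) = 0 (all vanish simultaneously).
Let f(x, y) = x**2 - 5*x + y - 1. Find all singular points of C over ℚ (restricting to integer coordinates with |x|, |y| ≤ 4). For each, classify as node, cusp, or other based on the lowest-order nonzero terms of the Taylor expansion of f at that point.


No singular points in the scanned grid; C is smooth there.

Compute partial derivatives:
  f_x = 2*x - 5.
  f_y = 1.
f_y = 1 is a nonzero constant, so f_y never vanishes: no point (x, y) can satisfy f = f_x = f_y = 0. In particular no (x, y) ∈ {−4, ..., 4}² is singular; the curve is smooth.


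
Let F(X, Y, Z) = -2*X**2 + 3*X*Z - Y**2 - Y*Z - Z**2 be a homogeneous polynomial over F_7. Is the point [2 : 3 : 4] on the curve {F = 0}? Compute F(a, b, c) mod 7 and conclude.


F(2,3,4) ≡ 0 (mod 7); P is on the curve.

Evaluate F(2, 3, 4) term-by-term (mod 7).
  -2*X**2 ↦ -2·4·1·1 = -8
  3*X*Z ↦ 3·2·1·4 = 24
  -Y**2 ↦ -1·1·9·1 = -9
  -Y*Z ↦ -1·1·3·4 = -12
  -Z**2 ↦ -1·1·1·16 = -16
Sum: F(2, 3, 4) = (-8) + (24) + (-9) + (-12) + (-16) = -21.
Reducing mod 7: -21 ≡ 0 (mod 7).
Since F(a, b, c) ≡ 0 (mod 7), P lies on the curve.


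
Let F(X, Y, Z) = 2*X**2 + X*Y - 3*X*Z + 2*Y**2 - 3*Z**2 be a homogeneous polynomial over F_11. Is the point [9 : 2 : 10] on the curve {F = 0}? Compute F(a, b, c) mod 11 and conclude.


F(9,2,10) ≡ 3 (mod 11); P is NOT on the curve.

Evaluate F(9, 2, 10) term-by-term (mod 11).
  2*X**2 ↦ 2·81·1·1 = 162
  X*Y ↦ 1·9·2·1 = 18
  -3*X*Z ↦ -3·9·1·10 = -270
  2*Y**2 ↦ 2·1·4·1 = 8
  -3*Z**2 ↦ -3·1·1·100 = -300
Sum: F(9, 2, 10) = (162) + (18) + (-270) + (8) + (-300) = -382.
Reducing mod 11: -382 ≡ 3 (mod 11).
Since F(a, b, c) ≡ 3 ≠ 0 (mod 11), P does NOT lie on the curve.


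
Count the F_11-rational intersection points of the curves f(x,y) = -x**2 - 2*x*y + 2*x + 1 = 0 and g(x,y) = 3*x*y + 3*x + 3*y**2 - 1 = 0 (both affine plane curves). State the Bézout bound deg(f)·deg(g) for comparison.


Common zeros: {(8, 6)}; count = 1; Bézout bound = 4.

deg(f) = 2, deg(g) = 2, so Bézout bound = 4.
Scan x ∈ F_11. For each x, list the y ∈ F_11 with f(x, y) ≡ 0 and those with g(x, y) ≡ 0 (mod 11); the common zeros in that column are the intersection.
  x = 0: f ≡ 0 at y ∈ ∅; g ≡ 0 at y ∈ {2, 9}; common: ∅.
  x = 1: f ≡ 0 at y ∈ {1}; g ≡ 0 at y ∈ ∅; common: ∅.
  x = 2: f ≡ 0 at y ∈ {3}; g ≡ 0 at y ∈ {4, 5}; common: ∅.
  x = 3: f ≡ 0 at y ∈ {7}; g ≡ 0 at y ∈ ∅; common: ∅.
  x = 4: f ≡ 0 at y ∈ {6}; g ≡ 0 at y ∈ {0, 7}; common: ∅.
  x = 5: f ≡ 0 at y ∈ {3}; g ≡ 0 at y ∈ ∅; common: ∅.
  x = 6: f ≡ 0 at y ∈ {10}; g ≡ 0 at y ∈ ∅; common: ∅.
  x = 7: f ≡ 0 at y ∈ {7}; g ≡ 0 at y ∈ {1, 3}; common: ∅.
  x = 8: f ≡ 0 at y ∈ {6}; g ≡ 0 at y ∈ {6, 8}; common: {6}.
  x = 9: f ≡ 0 at y ∈ {10}; g ≡ 0 at y ∈ ∅; common: ∅.
  x = 10: f ≡ 0 at y ∈ {1}; g ≡ 0 at y ∈ ∅; common: ∅.
Collecting: common zeros = {(8, 6)}, so the count is 1.
Comparison with the Bézout bound: 1 ≤ 4 = deg(f)·deg(g), as expected for curves with no common component (the affine F_11-count falls short of the bound because intersections may lie at infinity, over extension fields, or carry multiplicity).


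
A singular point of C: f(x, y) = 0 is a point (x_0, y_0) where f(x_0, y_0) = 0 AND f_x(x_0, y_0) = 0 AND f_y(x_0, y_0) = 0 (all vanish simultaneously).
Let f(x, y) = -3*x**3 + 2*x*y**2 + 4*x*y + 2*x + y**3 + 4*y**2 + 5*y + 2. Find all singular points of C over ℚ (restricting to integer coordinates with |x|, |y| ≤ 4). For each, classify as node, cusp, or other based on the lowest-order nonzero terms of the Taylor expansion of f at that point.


Singular points: {(0, -1)}; classification: cusp.

Compute partial derivatives:
  f_x = -9*x**2 + 2*y**2 + 4*y + 2.
  f_y = 4*x*y + 4*x + 3*y**2 + 8*y + 5.
Scan x_0 ∈ {−4, ..., 4}. For each x_0, f_y(x_0, y) is a polynomial in y; find its integer roots y ∈ {−4, ..., 4}, then test f_x and f at those candidates.
  x = -4: f_y(-4, y) = 3*y**2 - 8*y - 11; vanishes at y ∈ {-1}. (-4, -1): f_x = -144 ≠ 0.
  x = -3: f_y(-3, y) = 3*y**2 - 4*y - 7; vanishes at y ∈ {-1}. (-3, -1): f_x = -81 ≠ 0.
  x = -2: f_y(-2, y) = 3*y**2 - 3; vanishes at y ∈ {-1, 1}. (-2, -1): f_x = -36 ≠ 0; (-2, 1): f_x = -28 ≠ 0.
  x = -1: f_y(-1, y) = 3*y**2 + 4*y + 1; vanishes at y ∈ {-1}. (-1, -1): f_x = -9 ≠ 0.
  x = 0: f_y(0, y) = 3*y**2 + 8*y + 5; vanishes at y ∈ {-1}. (0, -1): f_x = 0, f = 0 — SINGULAR.
  x = 1: f_y(1, y) = 3*y**2 + 12*y + 9; vanishes at y ∈ {-3, -1}. (1, -3): f_x = -1 ≠ 0; (1, -1): f_x = -9 ≠ 0.
  x = 2: f_y(2, y) = 3*y**2 + 16*y + 13; vanishes at y ∈ {-1}. (2, -1): f_x = -36 ≠ 0.
  x = 3: f_y(3, y) = 3*y**2 + 20*y + 17; vanishes at y ∈ {-1}. (3, -1): f_x = -81 ≠ 0.
  x = 4: f_y(4, y) = 3*y**2 + 24*y + 21; vanishes at y ∈ {-1}. (4, -1): f_x = -144 ≠ 0.
Only singular point on the grid: (0, -1).
Classify: substitute x = 0 + u, y = -1 + v and expand: f = -3*u**3 + 2*u*v**2 + v**3 + v**2.
No constant or linear terms (consistent with a singular point). Quadratic part: v**2. Cubic part: -3*u**3 + 2*u*v**2 + v**3.
The quadratic part v**2 is a perfect square, so there is a single (double) tangent line v = 0, i.e. y = -1. Restricting the cubic part to that line (v = 0) leaves -3*u**3 ≠ 0, so f is not divisible by v and the branch is v² ≈ 3*u**3 to lowest order — this is a cusp.
Classification: cusp.


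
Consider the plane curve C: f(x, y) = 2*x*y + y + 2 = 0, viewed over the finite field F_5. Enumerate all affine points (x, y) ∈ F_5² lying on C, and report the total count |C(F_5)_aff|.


Affine F_5-points: {(0, 3), (1, 1), (3, 4), (4, 2)}; count = 4.

For each of the 25 pairs (x, y) ∈ F_5², evaluate f(x, y) mod 5. Record the zeros.
  x = 0: [0↦2, 1↦3, 2↦4, 3↦0, 4↦1]  zeros at y ∈ {3}
  x = 1: [0↦2, 1↦0, 2↦3, 3↦1, 4↦4]  zeros at y ∈ {1}
  x = 2: [0↦2, 1↦2, 2↦2, 3↦2, 4↦2]  zeros at y ∈ ∅
  x = 3: [0↦2, 1↦4, 2↦1, 3↦3, 4↦0]  zeros at y ∈ {4}
  x = 4: [0↦2, 1↦1, 2↦0, 3↦4, 4↦3]  zeros at y ∈ {2}
Collecting zeros: affine points = {(0, 3), (1, 1), (3, 4), (4, 2)}.
Total count |C(F_5)_aff| = 4.


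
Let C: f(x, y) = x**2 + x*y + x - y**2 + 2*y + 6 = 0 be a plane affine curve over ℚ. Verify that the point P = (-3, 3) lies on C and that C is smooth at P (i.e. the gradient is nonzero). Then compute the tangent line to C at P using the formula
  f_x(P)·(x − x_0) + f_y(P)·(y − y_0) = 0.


Tangent line at P: -2*x - 7*y + 15 = 0.

Step 1: f(-3, 3) = 0, so P lies on C.
Step 2: partial derivatives
  f_x(x, y) = 2*x + y + 1, f_y(x, y) = x - 2*y + 2.
  f_x(P) = -2, f_y(P) = -7 (gradient nonzero, so P is smooth).
Step 3: tangent line at P: -2·(x − -3) + -7·(y − 3) = 0.
Expanding: -2*x - 7*y + 15 = 0.
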